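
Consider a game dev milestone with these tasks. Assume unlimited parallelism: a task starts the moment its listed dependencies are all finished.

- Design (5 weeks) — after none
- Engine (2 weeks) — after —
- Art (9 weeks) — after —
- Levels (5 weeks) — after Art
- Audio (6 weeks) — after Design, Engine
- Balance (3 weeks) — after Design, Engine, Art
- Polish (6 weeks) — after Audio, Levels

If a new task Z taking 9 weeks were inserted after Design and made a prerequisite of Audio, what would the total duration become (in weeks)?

Originally the project takes 20 weeks.
With Z inserted, Audio now waits for max(Design, Engine, Z).
New critical path: Design→Z→Audio→Polish = 5+9+6+6 = 26 ⇒ 26 weeks.

26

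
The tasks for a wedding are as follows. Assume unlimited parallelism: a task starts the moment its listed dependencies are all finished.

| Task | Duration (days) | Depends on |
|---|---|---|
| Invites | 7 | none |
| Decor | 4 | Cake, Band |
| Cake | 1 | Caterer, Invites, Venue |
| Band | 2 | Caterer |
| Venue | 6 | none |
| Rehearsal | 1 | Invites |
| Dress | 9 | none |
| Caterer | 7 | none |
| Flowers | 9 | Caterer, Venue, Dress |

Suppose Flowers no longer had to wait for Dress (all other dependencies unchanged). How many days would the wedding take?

Before: longest chain Dress→Flowers = 9+9 = 18, finish 18.
Without Dress→Flowers, Flowers's earliest start moves from 9 to 7.
After: Caterer→Flowers = 7+9 = 16 → 16 days.

16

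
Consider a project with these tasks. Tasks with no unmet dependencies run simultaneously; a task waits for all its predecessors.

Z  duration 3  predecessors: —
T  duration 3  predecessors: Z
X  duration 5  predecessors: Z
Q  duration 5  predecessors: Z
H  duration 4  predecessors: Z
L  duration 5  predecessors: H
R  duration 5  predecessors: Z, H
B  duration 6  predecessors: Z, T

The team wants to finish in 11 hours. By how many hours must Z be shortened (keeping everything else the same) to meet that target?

Current finish: 12 hours; target: 11.
Z is on every critical path, so each hour cut from Z cuts the finish by one (this holds down to a finish of 10).
Need 12 − 11 = 1 hour off Z → Z becomes 2 hours, finish becomes 11.

1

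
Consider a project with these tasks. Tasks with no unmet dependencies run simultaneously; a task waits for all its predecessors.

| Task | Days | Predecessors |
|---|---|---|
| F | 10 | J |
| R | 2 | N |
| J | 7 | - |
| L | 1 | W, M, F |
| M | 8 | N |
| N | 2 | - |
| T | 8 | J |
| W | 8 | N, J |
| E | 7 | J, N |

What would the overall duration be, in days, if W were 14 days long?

22

Actual critical path: J→F→L = 7+10+1 = 18 ⇒ 18 days.
W is off the critical path — its longest chain is 16 days, giving 2 of slack.
New critical path: J→W→L = 7+14+1 = 22 ⇒ 22 days.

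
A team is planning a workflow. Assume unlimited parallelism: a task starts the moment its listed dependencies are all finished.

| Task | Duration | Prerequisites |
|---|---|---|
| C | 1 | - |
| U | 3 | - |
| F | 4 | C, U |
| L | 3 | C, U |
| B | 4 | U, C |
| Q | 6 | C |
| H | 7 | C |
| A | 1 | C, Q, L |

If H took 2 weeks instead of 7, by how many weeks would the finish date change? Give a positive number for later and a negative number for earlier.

0

Baseline: C→H = 1+7 = 8 → 8 weeks.
Since H is critical, the -5 change carries straight to that chain (now 3 weeks).
Now C→Q→A = 1+6+1 = 8 is longest, so the finish becomes 8 weeks.
Change in finish: 8 − 8 = +0 weeks.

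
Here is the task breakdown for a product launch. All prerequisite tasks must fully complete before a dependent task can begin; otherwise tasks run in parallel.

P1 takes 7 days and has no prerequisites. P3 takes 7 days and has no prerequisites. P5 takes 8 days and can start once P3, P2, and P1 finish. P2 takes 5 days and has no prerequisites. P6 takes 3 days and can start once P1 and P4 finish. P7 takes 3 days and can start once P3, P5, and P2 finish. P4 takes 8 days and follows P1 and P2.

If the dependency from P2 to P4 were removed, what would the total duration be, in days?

18

With the dependency in place, P1→P4→P6 = 7+8+3 = 18 sets the finish at 18 days.
Dropping P2→P4 doesn't change P4's earliest start (7); another predecessor still binds.
The longest chain is now P1→P4→P6 = 7+8+3 = 18, so the product launch takes 18 days.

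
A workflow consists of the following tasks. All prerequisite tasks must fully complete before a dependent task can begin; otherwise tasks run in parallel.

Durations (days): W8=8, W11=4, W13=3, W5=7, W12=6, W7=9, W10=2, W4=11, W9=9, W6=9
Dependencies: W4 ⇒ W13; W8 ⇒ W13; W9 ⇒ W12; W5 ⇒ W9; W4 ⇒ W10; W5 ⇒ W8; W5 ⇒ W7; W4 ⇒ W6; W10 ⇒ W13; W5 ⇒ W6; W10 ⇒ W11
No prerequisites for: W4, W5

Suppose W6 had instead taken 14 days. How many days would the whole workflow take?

Critical path before the change: W5→W9→W12 = 7+9+6 = 22 giving 22 days.
The longest path through W6 is only 20 days, so W6 has float 2.
The binding chain switches to W4→W6 = 11+14 = 25; finish 25 days.

25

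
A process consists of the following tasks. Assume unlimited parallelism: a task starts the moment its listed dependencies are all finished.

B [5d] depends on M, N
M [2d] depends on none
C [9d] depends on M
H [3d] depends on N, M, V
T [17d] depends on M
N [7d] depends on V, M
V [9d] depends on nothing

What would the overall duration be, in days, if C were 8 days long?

21

Actual critical path: V→N→B = 9+7+5 = 21 ⇒ 21 days.
C has 10 days of float (longest path through it is 11).
The critical path is still V→N→B; finish is now 21 days.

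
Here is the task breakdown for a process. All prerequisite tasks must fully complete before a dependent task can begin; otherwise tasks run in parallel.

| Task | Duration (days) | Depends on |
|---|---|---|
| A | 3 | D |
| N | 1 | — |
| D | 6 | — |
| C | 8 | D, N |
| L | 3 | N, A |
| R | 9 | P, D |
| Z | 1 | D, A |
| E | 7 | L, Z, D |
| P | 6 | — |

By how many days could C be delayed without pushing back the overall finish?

5

The longest chain is D→A→L→E = 6+3+3+7 = 19; overall finish 19 days.
Longest path through C: 14 days (earliest finish 14, latest finish 19).
So C can slip 19 − 14 = 5 days.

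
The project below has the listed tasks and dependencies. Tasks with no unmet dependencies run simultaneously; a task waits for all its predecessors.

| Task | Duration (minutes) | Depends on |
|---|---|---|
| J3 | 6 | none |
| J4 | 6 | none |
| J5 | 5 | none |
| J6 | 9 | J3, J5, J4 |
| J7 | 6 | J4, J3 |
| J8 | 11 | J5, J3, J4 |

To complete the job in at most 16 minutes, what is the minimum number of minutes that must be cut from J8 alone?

Current finish: 17 minutes; target: 16.
J8 is on every critical path, so each minute cut from J8 cuts the finish by one (this holds down to a finish of 15).
Need 17 − 16 = 1 minute off J8 → J8 becomes 10 minutes, finish becomes 16.

1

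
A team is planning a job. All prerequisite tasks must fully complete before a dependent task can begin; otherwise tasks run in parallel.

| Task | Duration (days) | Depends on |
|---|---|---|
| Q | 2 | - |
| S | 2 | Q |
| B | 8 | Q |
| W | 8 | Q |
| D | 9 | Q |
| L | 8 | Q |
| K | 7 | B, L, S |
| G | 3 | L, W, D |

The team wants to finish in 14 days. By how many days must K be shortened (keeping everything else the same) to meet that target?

Current finish: 17 days; target: 14.
K is on every critical path, so each day cut from K cuts the finish by one (this holds down to a finish of 14).
Need 17 − 14 = 3 days off K → K becomes 4 days, finish becomes 14.

3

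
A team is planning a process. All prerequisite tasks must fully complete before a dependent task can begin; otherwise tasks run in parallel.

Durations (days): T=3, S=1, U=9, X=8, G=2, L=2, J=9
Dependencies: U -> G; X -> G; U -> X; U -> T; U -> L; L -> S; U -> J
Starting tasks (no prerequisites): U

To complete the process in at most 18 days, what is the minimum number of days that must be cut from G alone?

Current finish: 19 days; target: 18.
G is on every critical path, so each day cut from G cuts the finish by one (this holds down to a finish of 18).
Need 19 − 18 = 1 day off G → G becomes 1 day, finish becomes 18.

1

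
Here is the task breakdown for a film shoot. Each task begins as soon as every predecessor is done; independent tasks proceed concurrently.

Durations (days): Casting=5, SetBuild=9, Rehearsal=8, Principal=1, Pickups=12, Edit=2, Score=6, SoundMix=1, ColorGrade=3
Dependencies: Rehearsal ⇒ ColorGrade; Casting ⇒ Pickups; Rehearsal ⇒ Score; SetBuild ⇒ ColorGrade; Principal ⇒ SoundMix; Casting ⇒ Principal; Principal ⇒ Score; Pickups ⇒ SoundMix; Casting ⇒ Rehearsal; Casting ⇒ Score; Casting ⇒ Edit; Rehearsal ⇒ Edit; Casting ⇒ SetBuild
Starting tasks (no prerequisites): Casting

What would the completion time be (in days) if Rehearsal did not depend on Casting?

Before: longest chain Casting→Rehearsal→Score = 5+8+6 = 19, finish 19.
Without Casting→Rehearsal, Rehearsal's earliest start moves from 5 to 0.
After: Casting→Pickups→SoundMix = 5+12+1 = 18 → 18 days.

18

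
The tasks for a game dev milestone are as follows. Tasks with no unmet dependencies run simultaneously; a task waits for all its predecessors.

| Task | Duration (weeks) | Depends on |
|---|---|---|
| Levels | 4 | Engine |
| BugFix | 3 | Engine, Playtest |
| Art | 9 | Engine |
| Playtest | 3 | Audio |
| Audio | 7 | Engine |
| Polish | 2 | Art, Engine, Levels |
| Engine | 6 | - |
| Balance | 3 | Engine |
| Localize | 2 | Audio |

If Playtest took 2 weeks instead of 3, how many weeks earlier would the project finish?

1

The binding path is Engine→Audio→Playtest→BugFix = 6+7+3+3 = 19; finish at 19 weeks.
Since Playtest is critical, the -1 change carries straight to that chain (now 18 weeks).
The critical path is still Engine→Audio→Playtest→BugFix; finish is now 18 weeks.
Change in finish: 18 − 19 = -1 weeks.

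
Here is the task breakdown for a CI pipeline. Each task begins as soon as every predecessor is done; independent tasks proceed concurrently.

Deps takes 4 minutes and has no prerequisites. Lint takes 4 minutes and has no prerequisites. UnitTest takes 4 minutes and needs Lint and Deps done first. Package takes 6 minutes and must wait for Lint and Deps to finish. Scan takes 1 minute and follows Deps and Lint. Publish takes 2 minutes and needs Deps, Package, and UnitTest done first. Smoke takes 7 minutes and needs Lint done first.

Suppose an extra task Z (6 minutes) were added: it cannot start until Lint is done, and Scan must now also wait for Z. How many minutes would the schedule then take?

12

Originally the schedule takes 12 minutes.
With Z inserted, Scan now waits for max(Deps, Lint, Z).
New critical path: Deps→Package→Publish = 4+6+2 = 12 ⇒ 12 minutes.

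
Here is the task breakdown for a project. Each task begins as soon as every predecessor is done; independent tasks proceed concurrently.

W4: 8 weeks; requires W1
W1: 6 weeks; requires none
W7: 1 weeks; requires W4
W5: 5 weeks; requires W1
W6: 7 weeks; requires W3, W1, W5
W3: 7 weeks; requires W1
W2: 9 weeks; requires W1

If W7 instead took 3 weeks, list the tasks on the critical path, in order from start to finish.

W1, W3, W6

As given, the longest chain is W1→W3→W6 = 6+7+7 = 20, so the finish is 20 weeks.
W7 has 5 weeks of float (longest path through it is 15).
That remains the longest chain; total 20 weeks.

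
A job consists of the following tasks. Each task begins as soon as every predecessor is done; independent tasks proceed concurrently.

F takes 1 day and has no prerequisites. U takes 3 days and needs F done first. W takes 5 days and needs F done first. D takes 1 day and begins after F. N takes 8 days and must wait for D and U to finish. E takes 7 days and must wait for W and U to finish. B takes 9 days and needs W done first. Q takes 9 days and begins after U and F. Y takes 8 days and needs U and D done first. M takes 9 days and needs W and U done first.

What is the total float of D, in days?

5

Critical path: F→W→B = 1+5+9 = 15, so the finish is 15 days.
Longest path through D: 10 days (earliest finish 2, latest finish 7).
Slack of D = 6 − 1 = 5 days.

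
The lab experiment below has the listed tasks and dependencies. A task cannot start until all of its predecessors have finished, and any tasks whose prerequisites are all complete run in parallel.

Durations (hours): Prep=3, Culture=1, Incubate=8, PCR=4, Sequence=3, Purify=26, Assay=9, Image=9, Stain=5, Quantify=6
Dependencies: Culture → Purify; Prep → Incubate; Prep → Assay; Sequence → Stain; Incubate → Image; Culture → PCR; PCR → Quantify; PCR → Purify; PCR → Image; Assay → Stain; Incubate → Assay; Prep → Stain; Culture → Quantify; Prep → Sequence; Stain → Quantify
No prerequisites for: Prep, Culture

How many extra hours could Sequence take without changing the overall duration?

The longest chain is Prep→Incubate→Assay→Stain→Quantify = 3+8+9+5+6 = 31; overall finish 31 hours.
The longest chain containing Sequence totals 17 hours.
Slack of Sequence = 17 − 3 = 14 hours.

14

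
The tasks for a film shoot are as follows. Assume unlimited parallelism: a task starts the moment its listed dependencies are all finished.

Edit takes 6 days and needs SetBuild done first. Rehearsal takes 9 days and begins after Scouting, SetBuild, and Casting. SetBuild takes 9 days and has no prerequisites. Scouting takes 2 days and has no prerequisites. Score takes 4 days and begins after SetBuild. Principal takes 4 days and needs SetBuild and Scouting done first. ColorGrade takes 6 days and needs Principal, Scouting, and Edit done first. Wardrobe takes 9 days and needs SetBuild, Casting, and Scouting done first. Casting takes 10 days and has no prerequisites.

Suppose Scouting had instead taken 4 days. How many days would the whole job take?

21

Critical path before the change: SetBuild→Edit→ColorGrade = 9+6+6 = 21 giving 21 days.
Scouting has 9 days of float (longest path through it is 12).
No other chain overtakes it, so the finish is 21 days.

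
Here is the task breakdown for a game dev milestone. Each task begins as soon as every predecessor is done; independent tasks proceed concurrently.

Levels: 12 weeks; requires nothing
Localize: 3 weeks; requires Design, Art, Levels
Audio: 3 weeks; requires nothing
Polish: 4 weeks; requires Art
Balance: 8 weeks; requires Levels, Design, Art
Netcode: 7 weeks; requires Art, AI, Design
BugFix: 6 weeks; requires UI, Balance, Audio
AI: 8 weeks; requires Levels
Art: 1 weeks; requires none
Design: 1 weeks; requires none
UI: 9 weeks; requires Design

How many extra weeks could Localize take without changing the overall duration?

Levels→AI→Netcode = 12+8+7 = 27 sets the makespan at 27 weeks.
Longest path through Localize: 15 weeks (earliest finish 15, latest finish 27).
So Localize can slip 27 − 15 = 12 weeks.

12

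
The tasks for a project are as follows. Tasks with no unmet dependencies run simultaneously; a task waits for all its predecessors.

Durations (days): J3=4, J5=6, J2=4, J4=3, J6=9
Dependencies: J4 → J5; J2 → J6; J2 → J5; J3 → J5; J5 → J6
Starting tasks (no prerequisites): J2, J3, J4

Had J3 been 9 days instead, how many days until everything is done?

24

As given, the longest chain is J3→J5→J6 = 4+6+9 = 19, so the finish is 19 days.
Since J3 is critical, the +5 change carries straight to that chain (now 24 days).
That remains the longest chain; total 24 days.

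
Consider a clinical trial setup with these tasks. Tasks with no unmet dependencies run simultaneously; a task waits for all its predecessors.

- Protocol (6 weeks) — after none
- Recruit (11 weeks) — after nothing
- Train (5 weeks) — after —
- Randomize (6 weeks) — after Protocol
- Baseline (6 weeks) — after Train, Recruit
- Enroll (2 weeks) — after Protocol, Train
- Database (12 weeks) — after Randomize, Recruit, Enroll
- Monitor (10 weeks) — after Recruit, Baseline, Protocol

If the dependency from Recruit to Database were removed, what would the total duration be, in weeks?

27

With the dependency in place, Recruit→Baseline→Monitor = 11+6+10 = 27 sets the finish at 27 weeks.
Dropping Recruit→Database doesn't change Database's earliest start (12); another predecessor still binds.
The longest chain is now Recruit→Baseline→Monitor = 11+6+10 = 27, so the job takes 27 weeks.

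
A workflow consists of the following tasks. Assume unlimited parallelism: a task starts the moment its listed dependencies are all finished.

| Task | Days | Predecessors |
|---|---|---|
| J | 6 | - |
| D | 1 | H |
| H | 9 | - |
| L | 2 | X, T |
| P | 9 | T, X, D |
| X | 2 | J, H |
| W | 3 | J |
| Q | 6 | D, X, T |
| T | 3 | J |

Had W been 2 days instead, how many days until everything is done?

20

As given, the longest chain is H→X→P = 9+2+9 = 20, so the finish is 20 days.
W has 11 days of float (longest path through it is 9).
No other chain overtakes it, so the finish is 20 days.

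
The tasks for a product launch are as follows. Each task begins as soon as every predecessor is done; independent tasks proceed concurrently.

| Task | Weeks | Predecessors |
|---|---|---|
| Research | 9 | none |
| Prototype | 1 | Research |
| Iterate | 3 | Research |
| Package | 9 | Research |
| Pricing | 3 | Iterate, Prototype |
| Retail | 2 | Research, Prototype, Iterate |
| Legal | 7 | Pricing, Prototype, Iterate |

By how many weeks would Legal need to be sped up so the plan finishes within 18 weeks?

Current finish: 22 weeks; target: 18.
Legal is on every critical path, so each week cut from Legal cuts the finish by one (this holds down to a finish of 18).
Need 22 − 18 = 4 weeks off Legal → Legal becomes 3 weeks, finish becomes 18.

4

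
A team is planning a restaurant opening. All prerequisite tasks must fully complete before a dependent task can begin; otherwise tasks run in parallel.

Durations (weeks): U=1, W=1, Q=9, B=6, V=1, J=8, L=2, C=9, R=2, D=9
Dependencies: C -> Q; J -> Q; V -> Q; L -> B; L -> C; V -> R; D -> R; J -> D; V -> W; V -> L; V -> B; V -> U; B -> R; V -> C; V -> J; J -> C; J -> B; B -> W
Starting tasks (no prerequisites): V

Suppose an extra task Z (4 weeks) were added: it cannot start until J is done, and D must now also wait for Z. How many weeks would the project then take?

Originally the project takes 27 weeks.
With Z inserted, D now waits for max(J, Z).
New critical path: V→J→C→Q = 1+8+9+9 = 27 ⇒ 27 weeks.

27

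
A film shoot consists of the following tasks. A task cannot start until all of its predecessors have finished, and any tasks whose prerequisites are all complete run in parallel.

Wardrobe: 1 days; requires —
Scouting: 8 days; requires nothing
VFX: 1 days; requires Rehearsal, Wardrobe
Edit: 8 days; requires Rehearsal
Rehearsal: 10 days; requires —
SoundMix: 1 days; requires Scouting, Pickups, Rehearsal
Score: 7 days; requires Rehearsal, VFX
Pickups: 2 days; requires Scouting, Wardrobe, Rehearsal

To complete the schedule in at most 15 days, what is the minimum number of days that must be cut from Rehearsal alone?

3

Current finish: 18 days; target: 15.
Rehearsal is on every critical path, so each day cut from Rehearsal cuts the finish by one (this holds down to a finish of 11).
Need 18 − 15 = 3 days off Rehearsal → Rehearsal becomes 7 days, finish becomes 15.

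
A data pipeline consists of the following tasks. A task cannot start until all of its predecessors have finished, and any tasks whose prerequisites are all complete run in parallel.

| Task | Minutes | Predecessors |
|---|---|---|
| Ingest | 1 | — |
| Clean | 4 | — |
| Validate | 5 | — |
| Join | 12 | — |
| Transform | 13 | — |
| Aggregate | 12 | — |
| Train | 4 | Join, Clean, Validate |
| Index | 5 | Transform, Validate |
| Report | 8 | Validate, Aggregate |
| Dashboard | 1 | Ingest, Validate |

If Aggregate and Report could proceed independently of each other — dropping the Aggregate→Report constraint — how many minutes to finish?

Before: longest chain Aggregate→Report = 12+8 = 20, finish 20.
Without Aggregate→Report, Report's earliest start moves from 12 to 5.
After: Transform→Index = 13+5 = 18 → 18 minutes.

18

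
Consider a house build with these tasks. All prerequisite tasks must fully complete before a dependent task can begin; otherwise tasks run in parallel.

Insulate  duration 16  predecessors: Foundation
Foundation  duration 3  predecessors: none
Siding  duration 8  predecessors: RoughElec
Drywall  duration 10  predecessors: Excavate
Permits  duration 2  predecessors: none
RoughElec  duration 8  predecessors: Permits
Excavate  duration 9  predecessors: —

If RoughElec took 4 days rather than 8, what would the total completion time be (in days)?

The binding path is Excavate→Drywall = 9+10 = 19; finish at 19 days.
RoughElec has 1 day of float (longest path through it is 18).
No other chain overtakes it, so the finish is 19 days.

19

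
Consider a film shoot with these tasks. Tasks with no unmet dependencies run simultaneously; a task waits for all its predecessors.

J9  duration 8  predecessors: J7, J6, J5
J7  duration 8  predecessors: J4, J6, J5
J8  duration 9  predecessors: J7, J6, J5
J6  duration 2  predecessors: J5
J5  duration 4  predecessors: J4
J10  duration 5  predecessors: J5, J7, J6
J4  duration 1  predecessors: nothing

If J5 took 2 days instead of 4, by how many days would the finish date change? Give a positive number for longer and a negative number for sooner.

-2

Critical path before the change: J4→J5→J6→J7→J8 = 1+4+2+8+9 = 24 giving 24 days.
Since J5 is critical, the -2 change carries straight to that chain (now 22 days).
That remains the longest chain; total 22 days.
Change in finish: 22 − 24 = -2 days.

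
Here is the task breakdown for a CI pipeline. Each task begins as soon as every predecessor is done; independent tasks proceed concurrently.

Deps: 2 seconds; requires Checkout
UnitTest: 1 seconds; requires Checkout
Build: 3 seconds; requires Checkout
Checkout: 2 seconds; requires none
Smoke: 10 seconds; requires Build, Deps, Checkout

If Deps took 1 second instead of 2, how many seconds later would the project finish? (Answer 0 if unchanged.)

0

Baseline: Checkout→Build→Smoke = 2+3+10 = 15 → 15 seconds.
Deps is off the critical path — its longest chain is 14 seconds, giving 1 of slack.
No other chain overtakes it, so the finish is 15 seconds.
Change in finish: 15 − 15 = +0 seconds.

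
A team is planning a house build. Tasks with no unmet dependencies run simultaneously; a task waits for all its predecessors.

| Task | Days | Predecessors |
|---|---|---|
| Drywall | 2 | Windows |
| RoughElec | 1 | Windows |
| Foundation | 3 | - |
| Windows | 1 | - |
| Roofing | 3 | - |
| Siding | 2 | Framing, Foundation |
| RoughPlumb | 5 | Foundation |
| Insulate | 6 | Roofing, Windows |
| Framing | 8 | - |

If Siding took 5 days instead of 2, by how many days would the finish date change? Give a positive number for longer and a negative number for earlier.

The binding path is Framing→Siding = 8+2 = 10; finish at 10 days.
Siding is on the critical path; changing it to 5 makes that path 13 days.
No other chain overtakes it, so the finish is 13 days.
Change in finish: 13 − 10 = +3 days.

3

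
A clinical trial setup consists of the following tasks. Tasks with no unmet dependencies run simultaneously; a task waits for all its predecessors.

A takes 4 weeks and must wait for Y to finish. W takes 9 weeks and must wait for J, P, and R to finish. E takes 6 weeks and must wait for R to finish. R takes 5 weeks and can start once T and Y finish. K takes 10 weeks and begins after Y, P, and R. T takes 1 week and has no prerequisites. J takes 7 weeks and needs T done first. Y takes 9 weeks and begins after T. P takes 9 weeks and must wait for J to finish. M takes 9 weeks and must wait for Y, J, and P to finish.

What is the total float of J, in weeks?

0

The longest chain is T→J→P→K = 1+7+9+10 = 27; overall finish 27 weeks.
The longest chain containing J totals 27 weeks.
Float = 27 − 27 = 0.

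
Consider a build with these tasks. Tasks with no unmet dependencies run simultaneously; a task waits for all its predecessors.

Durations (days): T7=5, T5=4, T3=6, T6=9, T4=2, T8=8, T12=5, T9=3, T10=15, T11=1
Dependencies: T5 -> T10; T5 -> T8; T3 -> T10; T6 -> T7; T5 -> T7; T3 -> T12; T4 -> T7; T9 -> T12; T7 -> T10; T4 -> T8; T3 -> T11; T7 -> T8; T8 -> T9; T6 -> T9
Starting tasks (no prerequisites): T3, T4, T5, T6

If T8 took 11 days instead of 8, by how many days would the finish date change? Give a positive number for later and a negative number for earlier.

Baseline: T6→T7→T8→T9→T12 = 9+5+8+3+5 = 30 → 30 days.
T8 lies on that path, so at 11 days the path becomes 33 days.
The critical path is still T6→T7→T8→T9→T12; finish is now 33 days.
Change in finish: 33 − 30 = +3 days.

3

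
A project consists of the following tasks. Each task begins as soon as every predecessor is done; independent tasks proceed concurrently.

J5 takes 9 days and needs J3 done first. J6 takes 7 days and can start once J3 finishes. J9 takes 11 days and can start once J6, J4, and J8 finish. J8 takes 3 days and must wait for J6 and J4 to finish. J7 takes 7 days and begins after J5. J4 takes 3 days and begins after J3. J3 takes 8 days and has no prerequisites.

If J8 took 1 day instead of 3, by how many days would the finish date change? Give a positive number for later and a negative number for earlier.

Baseline: J3→J6→J8→J9 = 8+7+3+11 = 29 → 29 days.
J8 is on the critical path; changing it to 1 makes that path 27 days.
No other chain overtakes it, so the finish is 27 days.
Change in finish: 27 − 29 = -2 days.

-2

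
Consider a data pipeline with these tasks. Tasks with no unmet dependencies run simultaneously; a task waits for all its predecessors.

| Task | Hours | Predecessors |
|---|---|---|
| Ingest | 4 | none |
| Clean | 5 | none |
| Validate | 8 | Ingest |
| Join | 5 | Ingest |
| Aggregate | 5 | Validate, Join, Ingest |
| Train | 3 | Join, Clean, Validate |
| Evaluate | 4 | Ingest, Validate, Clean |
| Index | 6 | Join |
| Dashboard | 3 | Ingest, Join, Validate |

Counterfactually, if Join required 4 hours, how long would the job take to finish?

17

Critical path before the change: Ingest→Validate→Aggregate = 4+8+5 = 17 giving 17 hours.
Join is off the critical path — its longest chain is 15 hours, giving 2 of slack.
The critical path is still Ingest→Validate→Aggregate; finish is now 17 hours.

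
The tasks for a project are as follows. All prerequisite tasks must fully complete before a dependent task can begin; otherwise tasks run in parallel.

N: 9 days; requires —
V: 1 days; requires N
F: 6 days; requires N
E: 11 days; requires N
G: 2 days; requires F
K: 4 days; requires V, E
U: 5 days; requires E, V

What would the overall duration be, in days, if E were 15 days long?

Actual critical path: N→E→U = 9+11+5 = 25 ⇒ 25 days.
E lies on that path, so at 15 days the path becomes 29 days.
No other chain overtakes it, so the finish is 29 days.

29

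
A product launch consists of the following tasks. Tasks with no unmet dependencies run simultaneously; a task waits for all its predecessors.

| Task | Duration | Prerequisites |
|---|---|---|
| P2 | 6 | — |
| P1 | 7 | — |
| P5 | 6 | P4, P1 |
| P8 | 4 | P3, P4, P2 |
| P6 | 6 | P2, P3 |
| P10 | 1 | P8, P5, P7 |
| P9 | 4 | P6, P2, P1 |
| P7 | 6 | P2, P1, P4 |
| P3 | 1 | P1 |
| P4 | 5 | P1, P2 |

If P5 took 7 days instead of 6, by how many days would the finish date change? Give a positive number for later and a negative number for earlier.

Baseline: P1→P4→P5→P10 = 7+5+6+1 = 19 → 19 days.
P5 is on the critical path; changing it to 7 makes that path 20 days.
No other chain overtakes it, so the finish is 20 days.
Change in finish: 20 − 19 = +1 days.

1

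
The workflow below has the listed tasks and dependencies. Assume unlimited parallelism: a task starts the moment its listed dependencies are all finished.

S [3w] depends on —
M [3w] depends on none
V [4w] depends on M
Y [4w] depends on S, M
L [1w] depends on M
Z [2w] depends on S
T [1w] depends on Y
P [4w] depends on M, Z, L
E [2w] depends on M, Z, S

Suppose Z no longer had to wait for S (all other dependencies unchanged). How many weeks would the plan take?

8

With the dependency in place, S→Z→P = 3+2+4 = 9 sets the finish at 9 weeks.
Without S→Z, Z's earliest start moves from 3 to 0.
After: S→Y→T = 3+4+1 = 8 → 8 weeks.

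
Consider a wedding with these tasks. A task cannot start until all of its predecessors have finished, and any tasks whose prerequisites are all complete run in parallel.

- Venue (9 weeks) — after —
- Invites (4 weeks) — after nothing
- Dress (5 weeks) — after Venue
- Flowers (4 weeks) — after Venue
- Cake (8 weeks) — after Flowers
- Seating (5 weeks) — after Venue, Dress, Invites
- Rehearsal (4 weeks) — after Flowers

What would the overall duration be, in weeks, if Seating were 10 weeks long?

Critical path before the change: Venue→Flowers→Cake = 9+4+8 = 21 giving 21 weeks.
The longest path through Seating is only 19 weeks, so Seating has float 2.
The binding chain switches to Venue→Dress→Seating = 9+5+10 = 24; finish 24 weeks.

24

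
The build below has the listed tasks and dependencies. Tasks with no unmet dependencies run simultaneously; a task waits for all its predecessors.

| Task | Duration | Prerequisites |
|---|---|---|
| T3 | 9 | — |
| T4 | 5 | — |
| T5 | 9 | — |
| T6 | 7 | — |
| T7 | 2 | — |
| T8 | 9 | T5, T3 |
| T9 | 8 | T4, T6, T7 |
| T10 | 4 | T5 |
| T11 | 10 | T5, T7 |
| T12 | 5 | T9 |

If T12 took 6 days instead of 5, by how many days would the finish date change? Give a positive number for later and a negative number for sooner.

1

Critical path before the change: T6→T9→T12 = 7+8+5 = 20 giving 20 days.
T12 is on the critical path; changing it to 6 makes that path 21 days.
No other chain overtakes it, so the finish is 21 days.
Change in finish: 21 − 20 = +1 days.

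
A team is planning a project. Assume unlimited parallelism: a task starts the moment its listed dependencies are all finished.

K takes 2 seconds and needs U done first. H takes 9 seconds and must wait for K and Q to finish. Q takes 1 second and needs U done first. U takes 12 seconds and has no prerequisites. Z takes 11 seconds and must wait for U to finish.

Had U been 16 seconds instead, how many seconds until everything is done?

27

Actual critical path: U→Z = 12+11 = 23 ⇒ 23 seconds.
U lies on that path, so at 16 seconds the path becomes 27 seconds.
The critical path is still U→Z; finish is now 27 seconds.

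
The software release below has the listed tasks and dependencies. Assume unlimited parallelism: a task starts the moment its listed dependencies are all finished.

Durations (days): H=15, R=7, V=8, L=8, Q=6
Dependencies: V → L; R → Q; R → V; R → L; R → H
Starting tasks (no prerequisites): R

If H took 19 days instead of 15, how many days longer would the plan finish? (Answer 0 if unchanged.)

Actual critical path: R→V→L = 7+8+8 = 23 ⇒ 23 days.
H is off the critical path — its longest chain is 22 days, giving 1 of slack.
The binding chain switches to R→H = 7+19 = 26; finish 26 days.
Change in finish: 26 − 23 = +3 days.

3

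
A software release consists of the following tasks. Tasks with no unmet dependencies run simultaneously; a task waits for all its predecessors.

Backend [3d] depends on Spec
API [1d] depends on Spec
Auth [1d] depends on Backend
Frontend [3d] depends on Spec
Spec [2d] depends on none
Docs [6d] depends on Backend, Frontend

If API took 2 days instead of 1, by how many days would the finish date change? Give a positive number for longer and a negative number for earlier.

0

Critical path before the change: Spec→Backend→Docs = 2+3+6 = 11 giving 11 days.
API is off the critical path — its longest chain is 3 days, giving 8 of slack.
No other chain overtakes it, so the finish is 11 days.
Change in finish: 11 − 11 = +0 days.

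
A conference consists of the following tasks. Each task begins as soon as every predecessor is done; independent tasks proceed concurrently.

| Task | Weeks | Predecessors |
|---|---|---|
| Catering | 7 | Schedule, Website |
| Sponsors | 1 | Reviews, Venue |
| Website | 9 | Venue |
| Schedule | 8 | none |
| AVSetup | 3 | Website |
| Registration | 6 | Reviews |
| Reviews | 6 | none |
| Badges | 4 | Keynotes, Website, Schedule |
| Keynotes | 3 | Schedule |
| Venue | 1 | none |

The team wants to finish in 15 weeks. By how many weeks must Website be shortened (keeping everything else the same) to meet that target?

Current finish: 17 weeks; target: 15.
Website is on every critical path, so each week cut from Website cuts the finish by one (this holds down to a finish of 15).
Need 17 − 15 = 2 weeks off Website → Website becomes 7 weeks, finish becomes 15.

2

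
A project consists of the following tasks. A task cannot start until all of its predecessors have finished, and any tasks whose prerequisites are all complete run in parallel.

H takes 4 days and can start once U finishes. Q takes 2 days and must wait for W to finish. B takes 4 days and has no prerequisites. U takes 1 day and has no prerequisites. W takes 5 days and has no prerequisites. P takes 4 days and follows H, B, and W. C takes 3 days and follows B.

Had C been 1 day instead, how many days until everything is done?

Critical path before the change: U→H→P = 1+4+4 = 9 giving 9 days.
C has 2 days of float (longest path through it is 7).
That remains the longest chain; total 9 days.

9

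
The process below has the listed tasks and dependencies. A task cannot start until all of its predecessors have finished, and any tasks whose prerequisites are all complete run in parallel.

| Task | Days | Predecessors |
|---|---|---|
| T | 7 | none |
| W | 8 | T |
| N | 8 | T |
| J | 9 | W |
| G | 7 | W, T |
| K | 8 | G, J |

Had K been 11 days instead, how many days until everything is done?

Baseline: T→W→J→K = 7+8+9+8 = 32 → 32 days.
K is on the critical path; changing it to 11 makes that path 35 days.
The critical path is still T→W→J→K; finish is now 35 days.

35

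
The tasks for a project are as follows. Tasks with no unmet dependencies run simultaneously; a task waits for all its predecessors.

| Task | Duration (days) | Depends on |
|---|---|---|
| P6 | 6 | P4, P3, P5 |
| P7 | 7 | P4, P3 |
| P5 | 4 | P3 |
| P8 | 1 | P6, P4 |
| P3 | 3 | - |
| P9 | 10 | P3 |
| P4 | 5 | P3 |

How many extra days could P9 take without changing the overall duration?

2

The longest chain is P3→P4→P6→P8 = 3+5+6+1 = 15; overall finish 15 days.
P9 finishes as early as 13 and must finish by 15.
Float = 15 − 13 = 2.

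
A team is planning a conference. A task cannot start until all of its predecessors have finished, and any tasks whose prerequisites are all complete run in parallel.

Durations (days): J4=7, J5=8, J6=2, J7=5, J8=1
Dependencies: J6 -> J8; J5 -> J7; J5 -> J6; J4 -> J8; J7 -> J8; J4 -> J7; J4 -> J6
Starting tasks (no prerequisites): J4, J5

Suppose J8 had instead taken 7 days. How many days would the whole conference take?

As given, the longest chain is J5→J7→J8 = 8+5+1 = 14, so the finish is 14 days.
Since J8 is critical, the +6 change carries straight to that chain (now 20 days).
No other chain overtakes it, so the finish is 20 days.

20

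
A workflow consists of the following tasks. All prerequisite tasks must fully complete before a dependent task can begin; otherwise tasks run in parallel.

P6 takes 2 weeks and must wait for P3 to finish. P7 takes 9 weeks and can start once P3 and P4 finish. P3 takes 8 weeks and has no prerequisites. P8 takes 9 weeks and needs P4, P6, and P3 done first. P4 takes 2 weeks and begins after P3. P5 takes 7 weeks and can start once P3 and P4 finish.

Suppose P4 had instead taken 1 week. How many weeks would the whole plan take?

19

As given, the longest chain is P3→P4→P7 = 8+2+9 = 19, so the finish is 19 weeks.
Since P4 is critical, the -1 change carries straight to that chain (now 18 weeks).
New critical path: P3→P6→P8 = 8+2+9 = 19 ⇒ 19 weeks.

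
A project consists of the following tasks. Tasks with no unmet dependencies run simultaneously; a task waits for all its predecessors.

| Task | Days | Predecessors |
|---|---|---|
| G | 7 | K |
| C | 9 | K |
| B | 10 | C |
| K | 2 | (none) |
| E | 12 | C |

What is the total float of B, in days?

2

K→C→E = 2+9+12 = 23 sets the makespan at 23 days.
Longest path through B: 21 days (earliest finish 21, latest finish 23).
Float = 23 − 21 = 2.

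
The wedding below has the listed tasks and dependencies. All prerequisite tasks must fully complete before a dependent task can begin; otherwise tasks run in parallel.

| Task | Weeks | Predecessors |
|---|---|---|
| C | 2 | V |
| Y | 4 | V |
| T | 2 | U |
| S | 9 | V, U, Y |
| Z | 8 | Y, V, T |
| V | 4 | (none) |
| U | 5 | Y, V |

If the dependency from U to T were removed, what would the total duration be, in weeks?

Original critical path: V→Y→U→T→Z = 4+4+5+2+8 = 23 ⇒ 23 weeks.
Without U→T, T's earliest start moves from 13 to 0.
New critical path: V→Y→U→S = 4+4+5+9 = 22 ⇒ 22 weeks.

22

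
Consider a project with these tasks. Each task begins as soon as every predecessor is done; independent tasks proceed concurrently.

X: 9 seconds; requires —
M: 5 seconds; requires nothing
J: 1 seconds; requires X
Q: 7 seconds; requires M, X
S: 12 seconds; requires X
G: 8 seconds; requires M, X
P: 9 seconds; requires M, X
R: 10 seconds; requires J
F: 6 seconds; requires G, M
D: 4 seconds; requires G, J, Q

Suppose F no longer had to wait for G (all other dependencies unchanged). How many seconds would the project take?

21

With the dependency in place, X→G→F = 9+8+6 = 23 sets the finish at 23 seconds.
Without G→F, F's earliest start moves from 17 to 5.
The longest chain is now X→S = 9+12 = 21, so the project takes 21 seconds.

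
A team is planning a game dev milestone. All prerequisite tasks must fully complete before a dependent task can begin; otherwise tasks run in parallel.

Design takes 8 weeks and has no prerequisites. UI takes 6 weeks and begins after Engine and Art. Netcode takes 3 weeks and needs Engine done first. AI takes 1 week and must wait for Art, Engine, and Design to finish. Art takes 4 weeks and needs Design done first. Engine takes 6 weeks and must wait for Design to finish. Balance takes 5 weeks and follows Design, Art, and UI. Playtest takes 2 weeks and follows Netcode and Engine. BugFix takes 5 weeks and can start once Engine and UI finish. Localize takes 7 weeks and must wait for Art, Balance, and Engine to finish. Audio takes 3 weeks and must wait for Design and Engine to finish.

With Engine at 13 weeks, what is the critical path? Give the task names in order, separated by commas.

Critical path before the change: Design→Engine→UI→Balance→Localize = 8+6+6+5+7 = 32 giving 32 weeks.
Engine lies on that path, so at 13 weeks the path becomes 39 weeks.
No other chain overtakes it, so the finish is 39 weeks.

Design, Engine, UI, Balance, Localize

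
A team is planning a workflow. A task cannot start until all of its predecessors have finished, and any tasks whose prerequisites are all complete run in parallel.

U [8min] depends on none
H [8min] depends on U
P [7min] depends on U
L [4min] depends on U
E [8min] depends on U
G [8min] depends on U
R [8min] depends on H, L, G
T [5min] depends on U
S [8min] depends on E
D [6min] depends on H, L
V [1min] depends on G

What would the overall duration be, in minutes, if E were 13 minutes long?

29

Actual critical path: U→E→S = 8+8+8 = 24 ⇒ 24 minutes.
E lies on that path, so at 13 minutes the path becomes 29 minutes.
No other chain overtakes it, so the finish is 29 minutes.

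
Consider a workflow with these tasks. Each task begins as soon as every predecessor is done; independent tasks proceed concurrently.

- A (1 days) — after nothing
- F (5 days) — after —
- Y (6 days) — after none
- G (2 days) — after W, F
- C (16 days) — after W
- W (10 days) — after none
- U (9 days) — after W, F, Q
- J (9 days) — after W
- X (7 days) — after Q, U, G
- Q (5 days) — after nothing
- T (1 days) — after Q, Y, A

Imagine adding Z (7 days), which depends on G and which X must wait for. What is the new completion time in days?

Originally the plan takes 26 days.
With Z inserted, X now waits for max(Q, U, G, Z).
New critical path: W→U→X = 10+9+7 = 26 ⇒ 26 days.

26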